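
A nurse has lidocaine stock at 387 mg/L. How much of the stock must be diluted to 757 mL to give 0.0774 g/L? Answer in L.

0.0774 g/L = 77.4 mg/L.
V₁ = C₂V₂/C₁ = 77.4 × 757 / 387 = 151 mL = 0.151 L.

0.151 L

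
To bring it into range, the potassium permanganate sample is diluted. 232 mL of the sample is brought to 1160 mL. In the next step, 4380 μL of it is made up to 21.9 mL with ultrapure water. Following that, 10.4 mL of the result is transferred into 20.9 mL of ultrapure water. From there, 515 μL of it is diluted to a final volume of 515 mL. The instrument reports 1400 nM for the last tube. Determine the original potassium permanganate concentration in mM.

Overall dilution factor = 5 × 5 × 3.010 × 1000 = 7.52 × 10⁴.
Original = 1400 nM × 7.52 × 10⁴ = 1.05 × 10⁸ nM = 105 mM.

105 mM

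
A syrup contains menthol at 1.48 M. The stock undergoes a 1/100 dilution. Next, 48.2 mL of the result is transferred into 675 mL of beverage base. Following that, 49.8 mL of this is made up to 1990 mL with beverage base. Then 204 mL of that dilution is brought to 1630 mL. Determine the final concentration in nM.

Overall dilution factor = 100 × 15.00 × 39.96 × 7.990 = 4.79 × 10⁵.
1.48 M / 4.79 × 10⁵ = 3.09 × 10⁻⁶ M = 3090 nM.

3090 nM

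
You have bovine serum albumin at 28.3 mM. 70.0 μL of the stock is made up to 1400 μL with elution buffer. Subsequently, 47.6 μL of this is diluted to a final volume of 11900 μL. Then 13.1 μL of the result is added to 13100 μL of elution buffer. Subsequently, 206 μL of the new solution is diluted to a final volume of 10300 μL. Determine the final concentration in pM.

113 pM

Overall dilution factor = 20 × 250 × 1001 × 50 = 2.50 × 10⁸.
28.3 mM / 2.50 × 10⁸ = 1.13 × 10⁻⁷ mM = 113 pM.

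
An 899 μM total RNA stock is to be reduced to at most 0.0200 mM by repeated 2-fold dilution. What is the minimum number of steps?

Need 2ⁿ ≥ 44.9, so n ≥ log(44.9)/log(2) = 5.49.
Minimum whole steps: n = 6.

6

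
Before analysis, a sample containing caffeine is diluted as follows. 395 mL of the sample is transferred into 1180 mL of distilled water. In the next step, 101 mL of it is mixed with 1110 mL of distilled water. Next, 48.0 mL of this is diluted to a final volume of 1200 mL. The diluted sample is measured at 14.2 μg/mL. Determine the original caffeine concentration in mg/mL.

17.0 mg/mL

Overall dilution factor = 3.987 × 11.99 × 25 = 1195.
Original = 14.2 μg/mL × 1195 = 1.70 × 10⁴ μg/mL = 17.0 mg/mL.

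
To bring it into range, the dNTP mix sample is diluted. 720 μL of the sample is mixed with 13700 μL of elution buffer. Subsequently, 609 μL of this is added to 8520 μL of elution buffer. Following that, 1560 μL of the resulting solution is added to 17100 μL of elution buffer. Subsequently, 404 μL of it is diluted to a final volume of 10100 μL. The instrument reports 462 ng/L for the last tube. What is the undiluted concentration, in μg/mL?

Overall dilution factor = 20.03 × 14.99 × 11.96 × 25 = 8.98 × 10⁴.
Original = 462 ng/L × 8.98 × 10⁴ = 4.15 × 10⁷ ng/L = 41.5 μg/mL.

41.5 μg/mL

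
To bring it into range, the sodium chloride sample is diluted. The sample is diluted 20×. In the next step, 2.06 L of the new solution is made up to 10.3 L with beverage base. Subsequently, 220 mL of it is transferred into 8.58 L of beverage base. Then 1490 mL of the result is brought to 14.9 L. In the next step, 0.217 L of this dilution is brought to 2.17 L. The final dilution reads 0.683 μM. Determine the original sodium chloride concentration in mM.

Overall dilution factor = 20 × 5 × 40 × 10 × 10 = 4.00 × 10⁵.
Original = 0.683 μM × 4.00 × 10⁵ = 2.73 × 10⁵ μM = 273 mM.

273 mM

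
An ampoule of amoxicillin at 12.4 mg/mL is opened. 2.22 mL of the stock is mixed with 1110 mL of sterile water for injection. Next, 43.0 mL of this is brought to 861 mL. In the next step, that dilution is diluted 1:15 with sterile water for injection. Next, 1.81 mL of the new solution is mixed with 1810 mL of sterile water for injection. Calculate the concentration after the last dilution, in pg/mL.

82.3 pg/mL

Overall dilution factor = 501 × 20.02 × 15 × 1001 = 1.51 × 10⁸.
12.4 mg/mL / 1.51 × 10⁸ = 8.23 × 10⁻⁸ mg/mL = 82.3 pg/mL.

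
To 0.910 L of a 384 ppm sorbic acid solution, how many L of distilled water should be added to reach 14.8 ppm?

V₂ = C₁V₁/C₂ = 384 × 0.910 / 14.8 = 23.6 L.
Diluent to add = V₂ − V₁ = 23.6 − 0.910 = 22.7 L.

22.7 L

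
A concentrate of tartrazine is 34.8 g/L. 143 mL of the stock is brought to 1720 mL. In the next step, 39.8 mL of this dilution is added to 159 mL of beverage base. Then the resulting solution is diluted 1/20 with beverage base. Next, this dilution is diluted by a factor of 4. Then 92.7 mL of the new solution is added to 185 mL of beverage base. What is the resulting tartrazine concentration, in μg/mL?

Overall dilution factor = 12.03 × 4.995 × 20 × 4 × 2.996 = 1.44 × 10⁴.
34.8 g/L / 1.44 × 10⁴ = 2.42 × 10⁻³ g/L = 2.42 μg/mL.

2.42 μg/mL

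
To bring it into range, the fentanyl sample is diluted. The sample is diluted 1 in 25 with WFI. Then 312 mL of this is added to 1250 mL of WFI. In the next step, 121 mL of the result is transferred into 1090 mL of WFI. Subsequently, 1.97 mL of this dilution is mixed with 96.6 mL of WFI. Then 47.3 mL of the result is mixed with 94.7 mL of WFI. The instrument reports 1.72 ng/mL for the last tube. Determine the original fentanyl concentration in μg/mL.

Overall dilution factor = 25 × 5.006 × 10.01 × 50.04 × 3.002 = 1.88 × 10⁵.
Original = 1.72 ng/mL × 1.88 × 10⁵ = 3.24 × 10⁵ ng/mL = 324 μg/mL.

324 μg/mL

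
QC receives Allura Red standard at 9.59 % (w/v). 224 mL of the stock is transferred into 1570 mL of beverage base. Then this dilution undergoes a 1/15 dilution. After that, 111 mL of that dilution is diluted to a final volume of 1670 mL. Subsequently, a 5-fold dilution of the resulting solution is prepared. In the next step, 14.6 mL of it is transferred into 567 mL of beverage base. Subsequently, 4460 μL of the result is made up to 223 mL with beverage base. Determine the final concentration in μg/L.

Overall dilution factor = 8.009 × 15 × 15.05 × 5 × 39.84 × 50 = 1.80 × 10⁷.
9.59 % (w/v) / 1.80 × 10⁷ = 5.33 × 10⁻⁷ % (w/v) = 5.33 μg/L.

5.33 μg/L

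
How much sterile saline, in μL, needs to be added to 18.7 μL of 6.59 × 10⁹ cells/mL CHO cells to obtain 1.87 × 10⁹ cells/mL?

V₂ = C₁V₁/C₂ = 6.59 × 10⁹ × 18.7 / 1.87 × 10⁹ = 65.9 μL.
Diluent to add = V₂ − V₁ = 65.9 − 18.7 = 47.2 μL.

47.2 μL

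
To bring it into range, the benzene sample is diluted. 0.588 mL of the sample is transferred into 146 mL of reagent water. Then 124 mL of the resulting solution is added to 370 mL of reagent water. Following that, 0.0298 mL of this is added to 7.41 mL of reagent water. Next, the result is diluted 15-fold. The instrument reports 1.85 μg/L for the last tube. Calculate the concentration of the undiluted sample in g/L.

Overall dilution factor = 249.3 × 3.984 × 249.7 × 15 = 3.72 × 10⁶.
Original = 1.85 μg/L × 3.72 × 10⁶ = 6.88 × 10⁶ μg/L = 6.88 g/L.

6.88 g/L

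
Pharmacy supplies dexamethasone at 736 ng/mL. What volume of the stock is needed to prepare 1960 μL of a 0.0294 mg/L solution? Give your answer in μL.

0.0294 mg/L = 29.4 ng/mL.
V₁ = C₂V₂/C₁ = 29.4 × 1960 / 736 = 78.3 μL.

78.3 μL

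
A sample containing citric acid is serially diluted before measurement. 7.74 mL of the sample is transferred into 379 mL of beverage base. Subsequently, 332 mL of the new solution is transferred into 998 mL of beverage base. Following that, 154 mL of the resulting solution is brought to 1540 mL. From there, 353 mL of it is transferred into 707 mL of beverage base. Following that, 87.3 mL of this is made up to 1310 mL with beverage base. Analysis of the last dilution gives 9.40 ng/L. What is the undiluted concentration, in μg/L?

848 μg/L

Overall dilution factor = 49.97 × 4.006 × 10 × 3.003 × 15.01 = 9.02 × 10⁴.
Original = 9.40 ng/L × 9.02 × 10⁴ = 8.48 × 10⁵ ng/L = 848 μg/L.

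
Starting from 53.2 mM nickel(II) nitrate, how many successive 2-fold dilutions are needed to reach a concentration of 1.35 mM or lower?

Need 2ⁿ ≥ 39.4, so n ≥ log(39.4)/log(2) = 5.30.
Minimum whole steps: n = 6.

6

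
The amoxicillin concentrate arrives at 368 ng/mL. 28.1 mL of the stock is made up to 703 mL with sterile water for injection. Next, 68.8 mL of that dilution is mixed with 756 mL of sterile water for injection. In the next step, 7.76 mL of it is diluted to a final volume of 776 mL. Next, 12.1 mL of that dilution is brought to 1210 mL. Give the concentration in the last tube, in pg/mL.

Overall dilution factor = 25.02 × 11.99 × 100 × 100 = 3.00 × 10⁶.
368 ng/mL / 3.00 × 10⁶ = 1.23 × 10⁻⁴ ng/mL = 0.123 pg/mL.

0.123 pg/mL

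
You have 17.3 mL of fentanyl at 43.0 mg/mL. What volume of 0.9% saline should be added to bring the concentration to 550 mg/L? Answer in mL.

1340 mL

550 mg/L = 0.550 mg/mL.
V₂ = C₁V₁/C₂ = 43.0 × 17.3 / 0.550 = 1353 mL.
Diluent to add = V₂ − V₁ = 1353 − 17.3 = 1340 mL.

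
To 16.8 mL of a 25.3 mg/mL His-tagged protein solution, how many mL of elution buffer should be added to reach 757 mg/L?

545 mL

757 mg/L = 0.757 mg/mL.
V₂ = C₁V₁/C₂ = 25.3 × 16.8 / 0.757 = 561 mL.
Diluent to add = V₂ − V₁ = 561 − 16.8 = 545 mL.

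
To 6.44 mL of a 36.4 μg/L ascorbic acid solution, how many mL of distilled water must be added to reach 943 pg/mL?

242 mL

943 pg/mL = 0.943 μg/L.
V₂ = C₁V₁/C₂ = 36.4 × 6.44 / 0.943 = 249 mL.
Diluent to add = V₂ − V₁ = 249 − 6.44 = 242 mL.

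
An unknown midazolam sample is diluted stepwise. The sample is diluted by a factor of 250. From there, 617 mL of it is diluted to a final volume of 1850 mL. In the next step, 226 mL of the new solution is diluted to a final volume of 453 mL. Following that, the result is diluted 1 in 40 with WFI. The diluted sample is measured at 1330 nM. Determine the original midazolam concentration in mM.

Overall dilution factor = 250 × 2.998 × 2.004 × 40 = 6.01 × 10⁴.
Original = 1330 nM × 6.01 × 10⁴ = 7.99 × 10⁷ nM = 79.9 mM.

79.9 mM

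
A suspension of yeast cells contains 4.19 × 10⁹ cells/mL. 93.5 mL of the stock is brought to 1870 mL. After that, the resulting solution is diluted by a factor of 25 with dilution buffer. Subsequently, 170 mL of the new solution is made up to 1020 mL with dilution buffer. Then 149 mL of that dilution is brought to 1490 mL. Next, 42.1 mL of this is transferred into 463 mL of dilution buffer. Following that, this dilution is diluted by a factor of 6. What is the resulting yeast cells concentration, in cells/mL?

1940 cells/mL

Overall dilution factor = 20 × 25 × 6 × 10 × 12.00 × 6 = 2.16 × 10⁶.
4.19 × 10⁹ cells/mL / 2.16 × 10⁶ = 1940 cells/mL.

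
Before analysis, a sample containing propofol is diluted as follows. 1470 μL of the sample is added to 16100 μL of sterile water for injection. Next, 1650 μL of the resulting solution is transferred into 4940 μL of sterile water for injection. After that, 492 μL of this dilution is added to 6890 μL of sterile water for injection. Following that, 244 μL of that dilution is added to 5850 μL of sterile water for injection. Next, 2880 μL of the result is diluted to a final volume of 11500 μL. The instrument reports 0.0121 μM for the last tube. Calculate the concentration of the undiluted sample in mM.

Overall dilution factor = 11.95 × 3.994 × 15.00 × 24.98 × 3.993 = 7.14 × 10⁴.
Original = 0.0121 μM × 7.14 × 10⁴ = 864 μM = 0.864 mM.

0.864 mM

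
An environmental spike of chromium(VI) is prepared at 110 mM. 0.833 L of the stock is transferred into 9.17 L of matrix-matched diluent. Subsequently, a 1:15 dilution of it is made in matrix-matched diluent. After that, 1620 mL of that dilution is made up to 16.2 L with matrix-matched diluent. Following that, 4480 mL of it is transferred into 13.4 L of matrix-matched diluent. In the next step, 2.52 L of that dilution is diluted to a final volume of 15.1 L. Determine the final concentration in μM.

Overall dilution factor = 12.01 × 15 × 10 × 3.991 × 5.992 = 4.31 × 10⁴.
110 mM / 4.31 × 10⁴ = 2.55 × 10⁻³ mM = 2.55 μM.

2.55 μM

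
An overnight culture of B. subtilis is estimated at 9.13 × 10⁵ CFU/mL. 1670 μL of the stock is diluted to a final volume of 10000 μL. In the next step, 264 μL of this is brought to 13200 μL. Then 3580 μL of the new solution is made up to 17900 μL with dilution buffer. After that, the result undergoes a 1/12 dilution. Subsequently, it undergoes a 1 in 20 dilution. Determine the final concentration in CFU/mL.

2.54 CFU/mL

Overall dilution factor = 5.988 × 50 × 5 × 12 × 20 = 3.59 × 10⁵.
9.13 × 10⁵ CFU/mL / 3.59 × 10⁵ = 2.54 CFU/mL.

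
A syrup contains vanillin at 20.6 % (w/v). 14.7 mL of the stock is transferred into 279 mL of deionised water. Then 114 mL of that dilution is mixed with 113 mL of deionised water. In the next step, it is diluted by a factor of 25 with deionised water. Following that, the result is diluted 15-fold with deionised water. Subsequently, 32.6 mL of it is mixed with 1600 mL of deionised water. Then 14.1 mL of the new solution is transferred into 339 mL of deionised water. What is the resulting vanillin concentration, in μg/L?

11.0 μg/L

Overall dilution factor = 19.98 × 1.991 × 25 × 15 × 50.08 × 25.04 = 1.87 × 10⁷.
20.6 % (w/v) / 1.87 × 10⁷ = 1.10 × 10⁻⁶ % (w/v) = 11.0 μg/L.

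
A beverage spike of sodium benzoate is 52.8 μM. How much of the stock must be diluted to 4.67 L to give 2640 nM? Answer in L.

2640 nM = 2.64 μM.
V₁ = C₂V₂/C₁ = 2.64 × 4.67 / 52.8 = 0.234 L.

0.234 L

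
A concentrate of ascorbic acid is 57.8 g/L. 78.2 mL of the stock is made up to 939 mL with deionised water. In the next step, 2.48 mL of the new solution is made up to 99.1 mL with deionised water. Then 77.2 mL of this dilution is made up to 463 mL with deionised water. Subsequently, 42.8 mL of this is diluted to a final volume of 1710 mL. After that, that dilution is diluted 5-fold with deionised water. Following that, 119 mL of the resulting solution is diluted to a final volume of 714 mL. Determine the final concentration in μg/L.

Overall dilution factor = 12.01 × 39.96 × 5.997 × 39.95 × 5 × 6 = 3.45 × 10⁶.
57.8 g/L / 3.45 × 10⁶ = 1.68 × 10⁻⁵ g/L = 16.8 μg/L.

16.8 μg/L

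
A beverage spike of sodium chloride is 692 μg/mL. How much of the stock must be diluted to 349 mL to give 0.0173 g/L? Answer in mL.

0.0173 g/L = 17.3 μg/mL.
V₁ = C₂V₂/C₁ = 17.3 × 349 / 692 = 8.72 mL.

8.72 mL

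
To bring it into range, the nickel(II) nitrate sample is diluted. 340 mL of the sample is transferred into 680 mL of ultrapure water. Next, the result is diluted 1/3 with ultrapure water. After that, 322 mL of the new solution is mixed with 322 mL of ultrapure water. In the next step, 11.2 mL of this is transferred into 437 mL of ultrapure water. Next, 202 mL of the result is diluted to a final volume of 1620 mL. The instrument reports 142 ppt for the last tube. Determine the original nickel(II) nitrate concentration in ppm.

Overall dilution factor = 3 × 3 × 2 × 40.02 × 8.020 = 5777.
Original = 142 ppt × 5777 = 8.20 × 10⁵ ppt = 0.820 ppm.

0.820 ppm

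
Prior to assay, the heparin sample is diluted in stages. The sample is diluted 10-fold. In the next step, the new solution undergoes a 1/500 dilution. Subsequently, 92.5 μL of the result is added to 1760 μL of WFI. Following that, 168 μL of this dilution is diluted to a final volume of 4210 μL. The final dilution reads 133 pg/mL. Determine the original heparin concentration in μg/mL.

334 μg/mL

Overall dilution factor = 10 × 500 × 20.03 × 25.06 = 2.51 × 10⁶.
Original = 133 pg/mL × 2.51 × 10⁶ = 3.34 × 10⁸ pg/mL = 334 μg/mL.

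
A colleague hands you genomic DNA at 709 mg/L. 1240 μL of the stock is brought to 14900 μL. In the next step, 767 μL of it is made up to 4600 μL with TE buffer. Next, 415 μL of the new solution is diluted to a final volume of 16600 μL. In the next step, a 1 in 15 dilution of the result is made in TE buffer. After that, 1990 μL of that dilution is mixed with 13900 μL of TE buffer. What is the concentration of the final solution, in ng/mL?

2.05 ng/mL

Overall dilution factor = 12.02 × 5.997 × 40 × 15 × 7.985 = 3.45 × 10⁵.
709 mg/L / 3.45 × 10⁵ = 2.05 × 10⁻³ mg/L = 2.05 ng/mL.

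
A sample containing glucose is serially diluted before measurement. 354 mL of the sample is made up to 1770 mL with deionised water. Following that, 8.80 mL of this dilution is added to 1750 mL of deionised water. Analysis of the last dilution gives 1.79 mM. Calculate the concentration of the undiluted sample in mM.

Overall dilution factor = 5 × 199.9 = 999.
Original = 1.79 mM × 999 = 1789 mM.

1790 mM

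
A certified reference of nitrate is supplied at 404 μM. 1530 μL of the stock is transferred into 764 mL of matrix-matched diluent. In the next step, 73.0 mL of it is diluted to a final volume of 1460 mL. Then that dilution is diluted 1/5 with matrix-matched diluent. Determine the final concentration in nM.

8.07 nM

Overall dilution factor = 500.3 × 20 × 5 = 5.00 × 10⁴.
404 μM / 5.00 × 10⁴ = 8.07 × 10⁻³ μM = 8.07 nM.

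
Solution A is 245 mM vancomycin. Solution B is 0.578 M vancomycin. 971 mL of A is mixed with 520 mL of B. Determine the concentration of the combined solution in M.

0.361 M

C_B = 0.578 M = 578 mM.
C_mix = (C_A·V_A + C_B·V_B)/(V_A + V_B) = (245×971 + 578×520) / 1491 = 361 mM = 0.361 M.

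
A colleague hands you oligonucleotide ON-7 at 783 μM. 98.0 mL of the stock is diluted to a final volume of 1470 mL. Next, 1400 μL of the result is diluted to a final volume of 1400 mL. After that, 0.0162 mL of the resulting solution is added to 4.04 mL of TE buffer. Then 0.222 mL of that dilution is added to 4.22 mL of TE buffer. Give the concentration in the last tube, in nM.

Overall dilution factor = 15 × 1000 × 250.4 × 20.01 = 7.51 × 10⁷.
783 μM / 7.51 × 10⁷ = 1.04 × 10⁻⁵ μM = 0.0104 nM.

0.0104 nM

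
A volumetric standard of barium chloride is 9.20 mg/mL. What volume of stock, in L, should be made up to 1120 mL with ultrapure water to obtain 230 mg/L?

230 mg/L = 0.230 mg/mL.
V₁ = C₂V₂/C₁ = 0.230 × 1120 / 9.20 = 28.0 mL = 0.0280 L.

0.0280 L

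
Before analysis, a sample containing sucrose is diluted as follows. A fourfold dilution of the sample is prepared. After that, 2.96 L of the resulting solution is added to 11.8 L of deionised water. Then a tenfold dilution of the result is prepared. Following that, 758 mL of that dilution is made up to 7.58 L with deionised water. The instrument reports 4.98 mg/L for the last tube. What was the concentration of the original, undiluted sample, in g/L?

Overall dilution factor = 4 × 4.986 × 10 × 10 = 1995.
Original = 4.98 mg/L × 1995 = 9933 mg/L = 9.93 g/L.

9.93 g/L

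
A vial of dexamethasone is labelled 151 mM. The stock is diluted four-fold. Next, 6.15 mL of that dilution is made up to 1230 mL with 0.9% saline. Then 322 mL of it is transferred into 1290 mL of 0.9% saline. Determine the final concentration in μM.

Overall dilution factor = 4 × 200 × 5.006 = 4005.
151 mM / 4005 = 0.0377 mM = 37.7 μM.

37.7 μM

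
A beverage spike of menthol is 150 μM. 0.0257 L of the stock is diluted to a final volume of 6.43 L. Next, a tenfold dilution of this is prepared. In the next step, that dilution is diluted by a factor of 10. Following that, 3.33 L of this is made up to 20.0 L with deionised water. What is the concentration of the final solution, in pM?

Overall dilution factor = 250.2 × 10 × 10 × 6.006 = 1.50 × 10⁵.
150 μM / 1.50 × 10⁵ = 9.98 × 10⁻⁴ μM = 998 pM.

998 pM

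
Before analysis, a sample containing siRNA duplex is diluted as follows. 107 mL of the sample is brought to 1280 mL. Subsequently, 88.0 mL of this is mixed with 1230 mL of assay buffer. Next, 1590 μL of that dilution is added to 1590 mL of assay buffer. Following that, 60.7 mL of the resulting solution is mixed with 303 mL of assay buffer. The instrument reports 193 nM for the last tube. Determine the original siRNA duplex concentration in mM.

207 mM

Overall dilution factor = 11.96 × 14.98 × 1001 × 5.992 = 1.07 × 10⁶.
Original = 193 nM × 1.07 × 10⁶ = 2.07 × 10⁸ nM = 207 mM.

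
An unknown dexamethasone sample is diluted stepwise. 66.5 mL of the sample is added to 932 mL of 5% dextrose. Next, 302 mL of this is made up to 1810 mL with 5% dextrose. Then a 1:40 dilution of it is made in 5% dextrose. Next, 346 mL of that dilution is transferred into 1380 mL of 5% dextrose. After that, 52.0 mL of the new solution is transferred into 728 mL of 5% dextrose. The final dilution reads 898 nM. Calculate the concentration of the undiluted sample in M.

Overall dilution factor = 15.02 × 5.993 × 40 × 4.988 × 15 = 2.69 × 10⁵.
Original = 898 nM × 2.69 × 10⁵ = 2.42 × 10⁸ nM = 0.242 M.

0.242 M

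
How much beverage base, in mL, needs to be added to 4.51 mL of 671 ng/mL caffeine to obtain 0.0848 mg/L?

31.2 mL

0.0848 mg/L = 84.8 ng/mL.
V₂ = C₁V₁/C₂ = 671 × 4.51 / 84.8 = 35.7 mL.
Diluent to add = V₂ − V₁ = 35.7 − 4.51 = 31.2 mL.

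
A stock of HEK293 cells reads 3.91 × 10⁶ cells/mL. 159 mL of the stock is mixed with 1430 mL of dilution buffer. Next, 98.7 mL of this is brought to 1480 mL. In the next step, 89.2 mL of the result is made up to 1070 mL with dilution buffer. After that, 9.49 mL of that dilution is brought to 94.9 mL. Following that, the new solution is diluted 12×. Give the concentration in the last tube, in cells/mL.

18.1 cells/mL

Overall dilution factor = 9.994 × 14.99 × 12.00 × 10 × 12 = 2.16 × 10⁵.
3.91 × 10⁶ cells/mL / 2.16 × 10⁵ = 18.1 cells/mL.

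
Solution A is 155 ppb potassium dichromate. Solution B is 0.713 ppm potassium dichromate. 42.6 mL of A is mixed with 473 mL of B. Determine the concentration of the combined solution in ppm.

C_B = 0.713 ppm = 713 ppb.
C_mix = (C_A·V_A + C_B·V_B)/(V_A + V_B) = (155×42.6 + 713×473) / 515.6 = 667 ppb = 0.667 ppm.

0.667 ppm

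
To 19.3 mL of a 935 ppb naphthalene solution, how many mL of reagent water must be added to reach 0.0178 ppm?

994 mL

0.0178 ppm = 17.8 ppb.
V₂ = C₁V₁/C₂ = 935 × 19.3 / 17.8 = 1014 mL.
Diluent to add = V₂ − V₁ = 1014 − 19.3 = 994 mL.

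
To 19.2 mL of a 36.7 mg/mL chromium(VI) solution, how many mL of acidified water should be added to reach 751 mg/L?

751 mg/L = 0.751 mg/mL.
V₂ = C₁V₁/C₂ = 36.7 × 19.2 / 0.751 = 938 mL.
Diluent to add = V₂ − V₁ = 938 − 19.2 = 919 mL.

919 mL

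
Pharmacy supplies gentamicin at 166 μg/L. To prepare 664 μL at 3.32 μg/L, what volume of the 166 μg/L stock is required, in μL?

V₁ = C₂V₂/C₁ = 3.32 × 664 / 166 = 13.3 μL.

13.3 μL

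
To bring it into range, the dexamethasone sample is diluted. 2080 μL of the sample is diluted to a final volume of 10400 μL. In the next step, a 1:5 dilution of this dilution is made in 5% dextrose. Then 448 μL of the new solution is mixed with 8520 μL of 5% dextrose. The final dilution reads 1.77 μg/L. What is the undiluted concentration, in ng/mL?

886 ng/mL

Overall dilution factor = 5 × 5 × 20.02 = 500.
Original = 1.77 μg/L × 500 = 886 μg/L = 886 ng/mL.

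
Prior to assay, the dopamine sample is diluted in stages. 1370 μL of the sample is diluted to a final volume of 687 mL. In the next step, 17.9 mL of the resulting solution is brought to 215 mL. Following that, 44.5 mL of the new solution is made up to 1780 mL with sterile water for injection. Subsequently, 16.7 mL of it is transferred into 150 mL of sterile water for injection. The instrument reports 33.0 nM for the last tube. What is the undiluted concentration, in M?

Overall dilution factor = 501.5 × 12.01 × 40 × 9.982 = 2.40 × 10⁶.
Original = 33.0 nM × 2.40 × 10⁶ = 7.94 × 10⁷ nM = 0.0794 M.

0.0794 M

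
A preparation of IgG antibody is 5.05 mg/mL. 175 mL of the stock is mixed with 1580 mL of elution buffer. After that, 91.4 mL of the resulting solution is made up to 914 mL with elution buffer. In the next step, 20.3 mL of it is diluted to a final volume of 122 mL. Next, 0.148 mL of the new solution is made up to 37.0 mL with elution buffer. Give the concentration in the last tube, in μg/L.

33.5 μg/L

Overall dilution factor = 10.03 × 10 × 6.010 × 250 = 1.51 × 10⁵.
5.05 mg/mL / 1.51 × 10⁵ = 3.35 × 10⁻⁵ mg/mL = 33.5 μg/L.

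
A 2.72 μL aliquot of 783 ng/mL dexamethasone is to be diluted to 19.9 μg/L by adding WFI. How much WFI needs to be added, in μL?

104 μL

19.9 μg/L = 19.9 ng/mL.
V₂ = C₁V₁/C₂ = 783 × 2.72 / 19.9 = 107 μL.
Diluent to add = V₂ − V₁ = 107 − 2.72 = 104 μL.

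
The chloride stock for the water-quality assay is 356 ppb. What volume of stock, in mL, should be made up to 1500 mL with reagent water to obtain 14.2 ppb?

59.8 mL

V₁ = C₂V₂/C₁ = 14.2 × 1500 / 356 = 59.8 mL.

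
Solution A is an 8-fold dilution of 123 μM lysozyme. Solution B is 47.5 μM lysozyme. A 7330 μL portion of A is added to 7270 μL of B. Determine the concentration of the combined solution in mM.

C_A = 123 μM / 8 = 15.4 μM.
C_mix = (C_A·V_A + C_B·V_B)/(V_A + V_B) = (15.4×7330 + 47.5×7270) / 14600 = 31.4 μM = 0.0314 mM.

0.0314 mM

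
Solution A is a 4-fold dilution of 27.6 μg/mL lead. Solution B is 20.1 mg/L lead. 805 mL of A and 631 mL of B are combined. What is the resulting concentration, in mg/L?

C_A = 27.6 μg/mL / 4 = 6.90 μg/mL.
C_B = 20.1 mg/L = 20.1 μg/mL.
C_mix = (C_A·V_A + C_B·V_B)/(V_A + V_B) = (6.90×805 + 20.1×631) / 1436 = 12.7 μg/mL = 12.7 mg/L.

12.7 mg/L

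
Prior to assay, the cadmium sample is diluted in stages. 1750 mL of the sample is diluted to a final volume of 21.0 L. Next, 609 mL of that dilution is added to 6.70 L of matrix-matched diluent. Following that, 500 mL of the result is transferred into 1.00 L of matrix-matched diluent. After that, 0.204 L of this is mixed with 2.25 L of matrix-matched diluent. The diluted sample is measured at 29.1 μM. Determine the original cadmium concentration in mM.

151 mM

Overall dilution factor = 12 × 12.00 × 3 × 12.03 = 5197.
Original = 29.1 μM × 5197 = 1.51 × 10⁵ μM = 151 mM.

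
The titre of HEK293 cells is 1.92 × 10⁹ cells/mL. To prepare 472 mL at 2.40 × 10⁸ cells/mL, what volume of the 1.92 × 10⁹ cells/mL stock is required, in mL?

V₁ = C₂V₂/C₁ = 2.40 × 10⁸ × 472 / 1.92 × 10⁹ = 59.0 mL.

59.0 mL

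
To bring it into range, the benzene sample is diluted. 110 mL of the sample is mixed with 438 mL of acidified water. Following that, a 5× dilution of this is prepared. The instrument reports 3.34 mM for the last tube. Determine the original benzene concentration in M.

Overall dilution factor = 4.982 × 5 = 24.9.
Original = 3.34 mM × 24.9 = 83.2 mM = 0.0832 M.

0.0832 M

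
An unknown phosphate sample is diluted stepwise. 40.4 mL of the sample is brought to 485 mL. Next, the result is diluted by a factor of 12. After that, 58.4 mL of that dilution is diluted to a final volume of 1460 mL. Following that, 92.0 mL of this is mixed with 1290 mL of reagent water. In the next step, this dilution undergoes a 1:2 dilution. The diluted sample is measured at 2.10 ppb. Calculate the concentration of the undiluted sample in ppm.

Overall dilution factor = 12.00 × 12 × 25 × 15.02 × 2 = 1.08 × 10⁵.
Original = 2.10 ppb × 1.08 × 10⁵ = 2.27 × 10⁵ ppb = 227 ppm.

227 ppm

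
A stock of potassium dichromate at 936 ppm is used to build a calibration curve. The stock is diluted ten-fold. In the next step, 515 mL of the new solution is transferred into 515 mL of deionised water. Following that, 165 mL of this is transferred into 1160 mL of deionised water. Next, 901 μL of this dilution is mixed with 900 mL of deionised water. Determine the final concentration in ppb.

5.83 ppb

Overall dilution factor = 10 × 2 × 8.030 × 999.9 = 1.61 × 10⁵.
936 ppm / 1.61 × 10⁵ = 5.83 × 10⁻³ ppm = 5.83 ppb.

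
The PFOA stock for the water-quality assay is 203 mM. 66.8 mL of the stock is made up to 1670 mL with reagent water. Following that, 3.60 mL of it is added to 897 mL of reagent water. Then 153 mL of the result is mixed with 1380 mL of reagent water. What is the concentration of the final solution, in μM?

3.24 μM

Overall dilution factor = 25 × 250.2 × 10.02 = 6.27 × 10⁴.
203 mM / 6.27 × 10⁴ = 3.24 × 10⁻³ mM = 3.24 μM.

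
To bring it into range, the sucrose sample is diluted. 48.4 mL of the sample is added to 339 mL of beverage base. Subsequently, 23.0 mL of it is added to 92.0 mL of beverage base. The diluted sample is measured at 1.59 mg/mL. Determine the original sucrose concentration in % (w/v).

6.36 % (w/v)

Overall dilution factor = 8.004 × 5 = 40.0.
Original = 1.59 mg/mL × 40.0 = 63.6 mg/mL = 6.36 % (w/v).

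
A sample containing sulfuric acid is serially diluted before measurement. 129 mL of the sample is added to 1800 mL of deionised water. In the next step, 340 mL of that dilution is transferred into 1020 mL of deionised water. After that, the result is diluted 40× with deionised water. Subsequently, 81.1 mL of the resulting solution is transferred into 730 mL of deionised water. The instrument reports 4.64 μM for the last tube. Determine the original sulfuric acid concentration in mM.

111 mM

Overall dilution factor = 14.95 × 4 × 40 × 10.00 = 2.39 × 10⁴.
Original = 4.64 μM × 2.39 × 10⁴ = 1.11 × 10⁵ μM = 111 mM.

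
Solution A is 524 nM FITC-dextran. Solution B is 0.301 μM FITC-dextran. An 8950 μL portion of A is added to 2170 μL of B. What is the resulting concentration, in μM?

0.480 μM

C_B = 0.301 μM = 301 nM.
C_mix = (C_A·V_A + C_B·V_B)/(V_A + V_B) = (524×8950 + 301×2170) / 11120 = 480 nM = 0.480 μM.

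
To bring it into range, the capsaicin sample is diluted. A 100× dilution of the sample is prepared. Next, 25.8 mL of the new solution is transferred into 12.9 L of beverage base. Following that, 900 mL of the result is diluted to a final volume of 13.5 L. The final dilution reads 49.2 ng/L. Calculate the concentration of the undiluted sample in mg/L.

Overall dilution factor = 100 × 501 × 15 = 7.51 × 10⁵.
Original = 49.2 ng/L × 7.51 × 10⁵ = 3.70 × 10⁷ ng/L = 37.0 mg/L.

37.0 mg/L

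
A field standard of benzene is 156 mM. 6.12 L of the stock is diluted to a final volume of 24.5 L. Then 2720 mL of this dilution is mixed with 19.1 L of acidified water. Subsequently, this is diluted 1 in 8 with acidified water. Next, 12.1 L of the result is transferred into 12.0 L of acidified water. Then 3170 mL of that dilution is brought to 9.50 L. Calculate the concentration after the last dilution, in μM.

102 μM

Overall dilution factor = 4.003 × 8.022 × 8 × 1.992 × 2.997 = 1534.
156 mM / 1534 = 0.102 mM = 102 μM.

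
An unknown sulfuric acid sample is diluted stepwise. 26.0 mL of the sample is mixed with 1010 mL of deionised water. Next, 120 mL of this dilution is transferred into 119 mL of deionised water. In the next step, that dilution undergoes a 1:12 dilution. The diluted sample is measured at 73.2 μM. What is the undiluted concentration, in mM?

69.7 mM

Overall dilution factor = 39.85 × 1.992 × 12 = 952.
Original = 73.2 μM × 952 = 6.97 × 10⁴ μM = 69.7 mM.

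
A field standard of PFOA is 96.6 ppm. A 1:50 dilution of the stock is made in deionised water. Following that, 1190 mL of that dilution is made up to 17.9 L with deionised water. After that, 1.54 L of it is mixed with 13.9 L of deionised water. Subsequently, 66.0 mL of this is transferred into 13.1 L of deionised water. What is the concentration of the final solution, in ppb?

Overall dilution factor = 50 × 15.04 × 10.03 × 199.5 = 1.50 × 10⁶.
96.6 ppm / 1.50 × 10⁶ = 6.42 × 10⁻⁵ ppm = 0.0642 ppb.

0.0642 ppb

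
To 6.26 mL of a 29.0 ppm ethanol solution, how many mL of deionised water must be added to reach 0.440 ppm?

V₂ = C₁V₁/C₂ = 29.0 × 6.26 / 0.440 = 413 mL.
Diluent to add = V₂ − V₁ = 413 − 6.26 = 406 mL.

406 mL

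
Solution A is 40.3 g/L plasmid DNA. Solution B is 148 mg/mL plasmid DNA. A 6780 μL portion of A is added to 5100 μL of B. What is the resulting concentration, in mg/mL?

C_B = 148 mg/mL = 148 g/L.
C_mix = (C_A·V_A + C_B·V_B)/(V_A + V_B) = (40.3×6780 + 148×5100) / 11880 = 86.5 g/L = 86.5 mg/mL.

86.5 mg/mL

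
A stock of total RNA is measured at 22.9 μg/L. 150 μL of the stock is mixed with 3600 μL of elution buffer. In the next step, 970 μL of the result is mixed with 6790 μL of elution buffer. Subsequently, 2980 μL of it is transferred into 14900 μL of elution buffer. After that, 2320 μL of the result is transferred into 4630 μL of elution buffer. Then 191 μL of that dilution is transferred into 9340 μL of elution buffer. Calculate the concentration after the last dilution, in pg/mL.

0.128 pg/mL

Overall dilution factor = 25 × 8 × 6 × 2.996 × 49.90 = 1.79 × 10⁵.
22.9 μg/L / 1.79 × 10⁵ = 1.28 × 10⁻⁴ μg/L = 0.128 pg/mL.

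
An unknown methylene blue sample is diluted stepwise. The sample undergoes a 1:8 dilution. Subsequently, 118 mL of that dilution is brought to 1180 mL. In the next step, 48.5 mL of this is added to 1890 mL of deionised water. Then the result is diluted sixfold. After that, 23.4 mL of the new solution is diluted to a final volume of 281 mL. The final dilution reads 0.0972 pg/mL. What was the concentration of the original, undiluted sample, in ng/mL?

Overall dilution factor = 8 × 10 × 39.97 × 6 × 12.01 = 2.30 × 10⁵.
Original = 0.0972 pg/mL × 2.30 × 10⁵ = 2.24 × 10⁴ pg/mL = 22.4 ng/mL.

22.4 ng/mL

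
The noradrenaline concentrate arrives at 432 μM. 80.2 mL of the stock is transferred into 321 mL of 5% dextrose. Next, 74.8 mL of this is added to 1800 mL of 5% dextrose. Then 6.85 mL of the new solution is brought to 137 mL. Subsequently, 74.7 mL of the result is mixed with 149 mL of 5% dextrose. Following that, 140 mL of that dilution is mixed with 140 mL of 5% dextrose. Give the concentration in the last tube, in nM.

Overall dilution factor = 5.002 × 25.06 × 20 × 2.995 × 2 = 1.50 × 10⁴.
432 μM / 1.50 × 10⁴ = 0.0288 μM = 28.8 nM.

28.8 nM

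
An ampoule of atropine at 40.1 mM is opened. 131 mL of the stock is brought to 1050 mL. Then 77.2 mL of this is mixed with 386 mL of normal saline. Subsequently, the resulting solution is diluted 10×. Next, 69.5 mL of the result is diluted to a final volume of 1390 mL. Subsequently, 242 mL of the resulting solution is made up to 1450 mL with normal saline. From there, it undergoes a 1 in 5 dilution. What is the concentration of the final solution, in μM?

Overall dilution factor = 8.015 × 6 × 10 × 20 × 5.992 × 5 = 2.88 × 10⁵.
40.1 mM / 2.88 × 10⁵ = 1.39 × 10⁻⁴ mM = 0.139 μM.

0.139 μM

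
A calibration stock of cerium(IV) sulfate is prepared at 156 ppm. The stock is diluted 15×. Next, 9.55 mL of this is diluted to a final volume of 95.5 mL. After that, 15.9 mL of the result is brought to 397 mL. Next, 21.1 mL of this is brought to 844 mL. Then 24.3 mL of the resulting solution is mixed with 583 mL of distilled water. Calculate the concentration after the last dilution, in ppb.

0.0417 ppb

Overall dilution factor = 15 × 10 × 24.97 × 40 × 24.99 = 3.74 × 10⁶.
156 ppm / 3.74 × 10⁶ = 4.17 × 10⁻⁵ ppm = 0.0417 ppb.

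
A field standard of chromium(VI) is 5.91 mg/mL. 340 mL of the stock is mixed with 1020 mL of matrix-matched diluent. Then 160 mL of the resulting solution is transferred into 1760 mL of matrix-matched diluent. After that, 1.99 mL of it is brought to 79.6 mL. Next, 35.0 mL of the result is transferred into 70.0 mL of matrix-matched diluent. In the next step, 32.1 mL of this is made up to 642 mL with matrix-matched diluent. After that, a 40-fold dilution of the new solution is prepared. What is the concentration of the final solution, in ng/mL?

Overall dilution factor = 4 × 12 × 40 × 3 × 20 × 40 = 4.61 × 10⁶.
5.91 mg/mL / 4.61 × 10⁶ = 1.28 × 10⁻⁶ mg/mL = 1.28 ng/mL.

1.28 ng/mL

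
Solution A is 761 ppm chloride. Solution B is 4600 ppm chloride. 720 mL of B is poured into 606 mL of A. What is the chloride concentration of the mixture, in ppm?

C_mix = (C_A·V_A + C_B·V_B)/(V_A + V_B) = (761×606 + 4600×720) / 1326 = 2846 ppm.

2850 ppm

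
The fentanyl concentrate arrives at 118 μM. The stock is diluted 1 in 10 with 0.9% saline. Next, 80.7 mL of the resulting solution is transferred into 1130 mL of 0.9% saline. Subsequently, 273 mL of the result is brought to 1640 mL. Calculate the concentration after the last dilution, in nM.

131 nM

Overall dilution factor = 10 × 15.00 × 6.007 = 901.
118 μM / 901 = 0.131 μM = 131 nM.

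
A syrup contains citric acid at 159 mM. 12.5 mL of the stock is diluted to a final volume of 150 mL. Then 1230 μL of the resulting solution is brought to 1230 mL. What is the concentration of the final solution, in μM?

Overall dilution factor = 12 × 1000 = 1.20 × 10⁴.
159 mM / 1.20 × 10⁴ = 0.0132 mM = 13.2 μM.

13.2 μM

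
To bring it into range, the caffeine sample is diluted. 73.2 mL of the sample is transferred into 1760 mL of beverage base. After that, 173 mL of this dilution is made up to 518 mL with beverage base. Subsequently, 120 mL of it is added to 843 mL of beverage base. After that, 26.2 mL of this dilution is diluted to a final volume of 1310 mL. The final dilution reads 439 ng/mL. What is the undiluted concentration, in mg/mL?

Overall dilution factor = 25.04 × 2.994 × 8.025 × 50 = 3.01 × 10⁴.
Original = 439 ng/mL × 3.01 × 10⁴ = 1.32 × 10⁷ ng/mL = 13.2 mg/mL.

13.2 mg/mL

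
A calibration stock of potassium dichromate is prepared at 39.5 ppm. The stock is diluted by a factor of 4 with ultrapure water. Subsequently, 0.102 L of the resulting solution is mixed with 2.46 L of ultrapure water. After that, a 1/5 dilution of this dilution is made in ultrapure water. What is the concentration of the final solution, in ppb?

Overall dilution factor = 4 × 25.12 × 5 = 502.
39.5 ppm / 502 = 0.0786 ppm = 78.6 ppb.

78.6 ppb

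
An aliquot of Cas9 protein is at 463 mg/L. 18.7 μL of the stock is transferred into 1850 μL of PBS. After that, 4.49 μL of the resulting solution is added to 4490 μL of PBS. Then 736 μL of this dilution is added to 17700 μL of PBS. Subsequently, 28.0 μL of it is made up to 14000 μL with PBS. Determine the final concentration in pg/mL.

Overall dilution factor = 99.93 × 1001 × 25.05 × 500 = 1.25 × 10⁹.
463 mg/L / 1.25 × 10⁹ = 3.70 × 10⁻⁷ mg/L = 0.370 pg/mL.

0.370 pg/mL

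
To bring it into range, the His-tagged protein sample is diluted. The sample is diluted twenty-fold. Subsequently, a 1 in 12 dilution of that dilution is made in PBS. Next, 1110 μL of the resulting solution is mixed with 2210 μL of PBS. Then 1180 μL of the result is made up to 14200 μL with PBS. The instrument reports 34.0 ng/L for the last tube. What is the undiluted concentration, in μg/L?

Overall dilution factor = 20 × 12 × 2.991 × 12.03 = 8638.
Original = 34.0 ng/L × 8638 = 2.94 × 10⁵ ng/L = 294 μg/L.

294 μg/L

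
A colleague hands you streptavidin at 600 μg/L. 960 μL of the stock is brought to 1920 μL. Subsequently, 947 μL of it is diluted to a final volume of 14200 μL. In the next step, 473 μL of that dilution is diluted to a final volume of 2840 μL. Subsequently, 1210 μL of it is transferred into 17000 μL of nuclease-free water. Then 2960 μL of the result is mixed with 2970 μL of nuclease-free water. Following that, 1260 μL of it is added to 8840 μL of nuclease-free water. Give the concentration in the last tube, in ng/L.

13.8 ng/L

Overall dilution factor = 2 × 14.99 × 6.004 × 15.05 × 2.003 × 8.016 = 4.35 × 10⁴.
600 μg/L / 4.35 × 10⁴ = 0.0138 μg/L = 13.8 ng/L.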